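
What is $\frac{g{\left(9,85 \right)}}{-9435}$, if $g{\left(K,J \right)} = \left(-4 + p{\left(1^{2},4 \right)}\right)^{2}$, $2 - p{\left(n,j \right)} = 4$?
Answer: $- \frac{12}{3145} \approx -0.0038156$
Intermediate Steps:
$p{\left(n,j \right)} = -2$ ($p{\left(n,j \right)} = 2 - 4 = -2$)
$g{\left(K,J \right)} = 36$ ($g{\left(K,J \right)} = \left(-4 - 2\right)^{2} = \left(-6\right)^{2} = 36$)
$\frac{g{\left(9,85 \right)}}{-9435} = \frac{36}{-9435} = 36 \left(- \frac{1}{9435}\right) = - \frac{12}{3145}$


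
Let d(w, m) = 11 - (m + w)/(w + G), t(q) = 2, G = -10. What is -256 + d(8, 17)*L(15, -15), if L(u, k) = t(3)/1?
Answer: -209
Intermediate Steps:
L(u, k) = 2 (L(u, k) = 2/1 = 2*1 = 2)
d(w, m) = 11 - (m + w)/(-10 + w) (d(w, m) = 11 - (m + w)/(w - 10) = 11 - (m + w)/(-10 + w))
-256 + d(8, 17)*L(15, -15) = -256 + ((-110 - 1*17 + 10*8)/(-10 + 8))*2 = -256 + ((-110 - 17 + 80)/(-2))*2 = -256 - ½*(-47)*2 = -256 + (47/2)*2 = -256 + 47 = -209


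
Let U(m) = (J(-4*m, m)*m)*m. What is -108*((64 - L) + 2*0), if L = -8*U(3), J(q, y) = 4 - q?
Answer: -131328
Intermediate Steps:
U(m) = m²*(4 + 4*m) (U(m) = ((4 - (-4)*m)*m)*m = ((4 + 4*m)*m)*m = (m*(4 + 4*m))*m = m²*(4 + 4*m))
L = -1152 (L = -32*3²*(1 + 3) = -32*9*4 = -8*144 = -1152)
-108*((64 - L) + 2*0) = -108*((64 - 1*(-1152)) + 2*0) = -108*((64 + 1152) + 0) = -108*(1216 + 0) = -108*1216 = -131328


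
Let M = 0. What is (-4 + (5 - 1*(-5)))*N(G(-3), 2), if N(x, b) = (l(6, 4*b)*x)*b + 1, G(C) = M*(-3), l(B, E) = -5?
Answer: 6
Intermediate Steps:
G(C) = 0 (G(C) = 0*(-3) = 0)
N(x, b) = 1 - 5*b*x (N(x, b) = (-5*x)*b + 1 = -5*b*x + 1 = 1 - 5*b*x)
(-4 + (5 - 1*(-5)))*N(G(-3), 2) = (-4 + (5 - 1*(-5)))*(1 - 5*2*0) = (-4 + (5 + 5))*(1 + 0) = (-4 + 10)*1 = 6*1 = 6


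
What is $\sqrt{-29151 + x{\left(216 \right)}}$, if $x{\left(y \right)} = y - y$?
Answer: $3 i \sqrt{3239} \approx 170.74 i$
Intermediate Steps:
$x{\left(y \right)} = 0$
$\sqrt{-29151 + x{\left(216 \right)}} = \sqrt{-29151 + 0} = \sqrt{-29151} = 3 i \sqrt{3239}$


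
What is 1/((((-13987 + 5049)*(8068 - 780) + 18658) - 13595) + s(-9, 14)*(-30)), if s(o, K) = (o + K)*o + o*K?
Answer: -1/65129951 ≈ -1.5354e-8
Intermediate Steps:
s(o, K) = K*o + o*(K + o) (s(o, K) = (K + o)*o + K*o = o*(K + o) + K*o = K*o + o*(K + o))
1/((((-13987 + 5049)*(8068 - 780) + 18658) - 13595) + s(-9, 14)*(-30)) = 1/((((-13987 + 5049)*(8068 - 780) + 18658) - 13595) - 9*(-9 + 2*14)*(-30)) = 1/(((-8938*7288 + 18658) - 13595) - 9*(-9 + 28)*(-30)) = 1/(((-65140144 + 18658) - 13595) - 9*19*(-30)) = 1/((-65121486 - 13595) - 171*(-30)) = 1/(-65135081 + 5130) = 1/(-65129951) = -1/65129951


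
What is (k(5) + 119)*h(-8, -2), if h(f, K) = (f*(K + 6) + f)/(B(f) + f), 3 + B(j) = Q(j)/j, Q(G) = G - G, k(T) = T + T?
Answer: 5160/11 ≈ 469.09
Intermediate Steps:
k(T) = 2*T
Q(G) = 0
B(j) = -3 (B(j) = -3 + 0/j = -3 + 0 = -3)
h(f, K) = (f + f*(6 + K))/(-3 + f) (h(f, K) = (f*(K + 6) + f)/(-3 + f) = (f*(6 + K) + f)/(-3 + f) = (f + f*(6 + K))/(-3 + f))
(k(5) + 119)*h(-8, -2) = (2*5 + 119)*(-8*(7 - 2)/(-3 - 8)) = (10 + 119)*(-8*5/(-11)) = 129*(-8*(-1/11)*5) = 129*(40/11) = 5160/11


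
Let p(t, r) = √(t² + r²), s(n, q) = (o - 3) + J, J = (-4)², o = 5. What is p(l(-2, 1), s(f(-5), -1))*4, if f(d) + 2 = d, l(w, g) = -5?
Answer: 4*√349 ≈ 74.726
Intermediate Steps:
f(d) = -2 + d
J = 16
s(n, q) = 18 (s(n, q) = (5 - 3) + 16 = 2 + 16 = 18)
p(t, r) = √(r² + t²)
p(l(-2, 1), s(f(-5), -1))*4 = √(18² + (-5)²)*4 = √(324 + 25)*4 = √349*4 = 4*√349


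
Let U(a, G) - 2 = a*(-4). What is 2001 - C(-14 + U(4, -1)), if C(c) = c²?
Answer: 1217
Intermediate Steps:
U(a, G) = 2 - 4*a (U(a, G) = 2 + a*(-4) = 2 - 4*a)
2001 - C(-14 + U(4, -1)) = 2001 - (-14 + (2 - 4*4))² = 2001 - (-14 + (2 - 16))² = 2001 - (-14 - 14)² = 2001 - 1*(-28)² = 2001 - 1*784 = 2001 - 784 = 1217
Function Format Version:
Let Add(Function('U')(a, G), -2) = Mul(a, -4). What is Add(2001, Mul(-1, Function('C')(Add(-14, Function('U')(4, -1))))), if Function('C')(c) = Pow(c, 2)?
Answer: 1217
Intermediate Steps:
Function('U')(a, G) = Add(2, Mul(-4, a)) (Function('U')(a, G) = Add(2, Mul(a, -4)) = Add(2, Mul(-4, a)))
Add(2001, Mul(-1, Function('C')(Add(-14, Function('U')(4, -1))))) = Add(2001, Mul(-1, Pow(Add(-14, Add(2, Mul(-4, 4))), 2))) = Add(2001, Mul(-1, Pow(Add(-14, Add(2, -16)), 2))) = Add(2001, Mul(-1, Pow(Add(-14, -14), 2))) = Add(2001, Mul(-1, Pow(-28, 2))) = Add(2001, Mul(-1, 784)) = Add(2001, -784) = 1217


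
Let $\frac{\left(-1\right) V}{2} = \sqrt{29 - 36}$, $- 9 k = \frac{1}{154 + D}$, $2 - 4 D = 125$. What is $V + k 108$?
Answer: $- \frac{48}{493} - 2 i \sqrt{7} \approx -0.097363 - 5.2915 i$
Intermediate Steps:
$D = - \frac{123}{4}$ ($D = \frac{1}{2} - \frac{125}{4} = - \frac{123}{4} \approx -30.75$)
$k = - \frac{4}{4437}$ ($k = - \frac{1}{9 \left(154 - \frac{123}{4}\right)} = - \frac{1}{9 \cdot \frac{493}{4}} = \left(- \frac{1}{9}\right) \frac{4}{493} = - \frac{4}{4437} \approx -0.00090151$)
$V = - 2 i \sqrt{7}$ ($V = - 2 \sqrt{29 - 36} = - 2 \sqrt{-7} = - 2 i \sqrt{7} \approx - 5.2915 i$)
$V + k 108 = - 2 i \sqrt{7} - \frac{48}{493} = - \frac{48}{493} - 2 i \sqrt{7}$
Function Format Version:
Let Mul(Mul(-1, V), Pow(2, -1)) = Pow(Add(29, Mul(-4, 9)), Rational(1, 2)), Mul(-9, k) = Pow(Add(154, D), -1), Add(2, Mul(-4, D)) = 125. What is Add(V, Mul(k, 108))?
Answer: Add(Rational(-48, 493), Mul(-2, I, Pow(7, Rational(1, 2)))) ≈ Add(-0.097363, Mul(-5.2915, I))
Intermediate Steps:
D = Rational(-123, 4) (D = Add(Rational(1, 2), Mul(Rational(-1, 4), 125)) = Add(Rational(1, 2), Rational(-125, 4)) = Rational(-123, 4) ≈ -30.750)
k = Rational(-4, 4437) (k = Mul(Rational(-1, 9), Pow(Add(154, Rational(-123, 4)), -1)) = Mul(Rational(-1, 9), Pow(Rational(493, 4), -1)) = Mul(Rational(-1, 9), Rational(4, 493)) = Rational(-4, 4437) ≈ -0.00090151)
V = Mul(-2, I, Pow(7, Rational(1, 2))) (V = Mul(-2, Pow(Add(29, Mul(-4, 9)), Rational(1, 2))) = Mul(-2, Pow(Add(29, -36), Rational(1, 2))) = Mul(-2, Pow(-7, Rational(1, 2))) = Mul(-2, Mul(I, Pow(7, Rational(1, 2)))) = Mul(-2, I, Pow(7, Rational(1, 2))) ≈ Mul(-5.2915, I))
Add(V, Mul(k, 108)) = Add(Mul(-2, I, Pow(7, Rational(1, 2))), Mul(Rational(-4, 4437), 108)) = Add(Mul(-2, I, Pow(7, Rational(1, 2))), Rational(-48, 493)) = Add(Rational(-48, 493), Mul(-2, I, Pow(7, Rational(1, 2))))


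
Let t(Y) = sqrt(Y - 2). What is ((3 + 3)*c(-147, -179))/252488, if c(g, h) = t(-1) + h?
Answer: -537/126244 + 3*I*sqrt(3)/126244 ≈ -0.0042537 + 4.116e-5*I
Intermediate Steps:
t(Y) = sqrt(-2 + Y)
c(g, h) = h + I*sqrt(3) (c(g, h) = sqrt(-2 - 1) + h = sqrt(-3) + h = I*sqrt(3) + h = h + I*sqrt(3))
((3 + 3)*c(-147, -179))/252488 = ((3 + 3)*(-179 + I*sqrt(3)))/252488 = (6*(-179 + I*sqrt(3)))*(1/252488) = (-1074 + 6*I*sqrt(3))*(1/252488) = -537/126244 + 3*I*sqrt(3)/126244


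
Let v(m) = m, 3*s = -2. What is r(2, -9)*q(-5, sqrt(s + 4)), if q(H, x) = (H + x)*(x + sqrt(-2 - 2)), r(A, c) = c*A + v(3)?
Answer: -50 + 150*I + sqrt(30)*(25 - 10*I) ≈ 86.931 + 95.228*I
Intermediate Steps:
s = -2/3 (s = (1/3)*(-2) = -2/3 ≈ -0.66667)
r(A, c) = 3 + A*c (r(A, c) = c*A + 3 = A*c + 3 = 3 + A*c)
q(H, x) = (H + x)*(x + 2*I) (q(H, x) = (H + x)*(x + sqrt(-4)) = (H + x)*(x + 2*I))
r(2, -9)*q(-5, sqrt(s + 4)) = (3 + 2*(-9))*((sqrt(-2/3 + 4))**2 - 5*sqrt(-2/3 + 4) + 2*I*(-5) + 2*I*sqrt(-2/3 + 4)) = (3 - 18)*((sqrt(10/3))**2 - 5*sqrt(30)/3 - 10*I + 2*I*sqrt(10/3)) = -15*((sqrt(30)/3)**2 - 5*sqrt(30)/3 - 10*I + 2*I*(sqrt(30)/3)) = -15*(10/3 - 5*sqrt(30)/3 - 10*I + 2*I*sqrt(30)/3) = -15*(10/3 - 10*I - 5*sqrt(30)/3 + 2*I*sqrt(30)/3) = -50 + 25*sqrt(30) + 150*I - 10*I*sqrt(30)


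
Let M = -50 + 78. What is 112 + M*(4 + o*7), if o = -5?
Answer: -756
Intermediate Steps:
M = 28
112 + M*(4 + o*7) = 112 + 28*(4 - 5*7) = 112 + 28*(4 - 35) = 112 + 28*(-31) = 112 - 868 = -756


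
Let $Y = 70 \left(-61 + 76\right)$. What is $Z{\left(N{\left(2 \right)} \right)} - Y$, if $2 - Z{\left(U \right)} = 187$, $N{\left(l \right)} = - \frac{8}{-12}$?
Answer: $-1235$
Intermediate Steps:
$N{\left(l \right)} = \frac{2}{3}$ ($N{\left(l \right)} = \left(-8\right) \left(- \frac{1}{12}\right) = \frac{2}{3}$)
$Z{\left(U \right)} = -185$ ($Z{\left(U \right)} = 2 - 187 = -185$)
$Y = 1050$ ($Y = 70 \cdot 15 = 1050$)
$Z{\left(N{\left(2 \right)} \right)} - Y = -185 - 1050 = -1235$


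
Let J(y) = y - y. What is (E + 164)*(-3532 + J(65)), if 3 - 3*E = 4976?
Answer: 15826892/3 ≈ 5.2756e+6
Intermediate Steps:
E = -4973/3 (E = 1 - ⅓*4976 = 1 - 4976/3 = -4973/3 ≈ -1657.7)
J(y) = 0
(E + 164)*(-3532 + J(65)) = (-4973/3 + 164)*(-3532 + 0) = -4481/3*(-3532) = 15826892/3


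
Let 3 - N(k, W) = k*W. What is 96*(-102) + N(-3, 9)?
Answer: -9762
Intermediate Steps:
N(k, W) = 3 - W*k (N(k, W) = 3 - k*W = 3 - W*k)
96*(-102) + N(-3, 9) = 96*(-102) + (3 - 1*9*(-3)) = -9792 + (3 + 27) = -9792 + 30 = -9762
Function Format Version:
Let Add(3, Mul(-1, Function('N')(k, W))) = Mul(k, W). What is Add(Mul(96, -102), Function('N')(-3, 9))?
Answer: -9762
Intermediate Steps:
Function('N')(k, W) = Add(3, Mul(-1, W, k)) (Function('N')(k, W) = Add(3, Mul(-1, Mul(k, W))) = Add(3, Mul(-1, Mul(W, k))) = Add(3, Mul(-1, W, k)))
Add(Mul(96, -102), Function('N')(-3, 9)) = Add(Mul(96, -102), Add(3, Mul(-1, 9, -3))) = Add(-9792, Add(3, 27)) = Add(-9792, 30) = -9762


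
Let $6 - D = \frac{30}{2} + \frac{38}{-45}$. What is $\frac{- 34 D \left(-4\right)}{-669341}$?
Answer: $\frac{2936}{1771785} \approx 0.0016571$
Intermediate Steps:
$D = - \frac{367}{45}$ ($D = 6 - \left(\frac{30}{2} + \frac{38}{-45}\right) = 6 - \left(30 \cdot \frac{1}{2} + 38 \left(- \frac{1}{45}\right)\right) = 6 - \left(15 - \frac{38}{45}\right) = 6 - \frac{637}{45} = - \frac{367}{45} \approx -8.1555$)
$\frac{- 34 D \left(-4\right)}{-669341} = \frac{\left(-34\right) \left(- \frac{367}{45}\right) \left(-4\right)}{-669341} = \frac{12478}{45} \left(-4\right) \left(- \frac{1}{669341}\right) = \left(- \frac{49912}{45}\right) \left(- \frac{1}{669341}\right) = \frac{2936}{1771785}$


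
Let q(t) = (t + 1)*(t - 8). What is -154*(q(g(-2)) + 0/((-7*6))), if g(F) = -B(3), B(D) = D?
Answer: -3388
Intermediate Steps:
g(F) = -3 (g(F) = -1*3 = -3)
q(t) = (1 + t)*(-8 + t)
-154*(q(g(-2)) + 0/((-7*6))) = -154*((-8 + (-3)**2 - 7*(-3)) + 0/((-7*6))) = -154*((-8 + 9 + 21) + 0/(-42)) = -154*(22 + 0*(-1/42)) = -154*(22 + 0) = -154*22 = -3388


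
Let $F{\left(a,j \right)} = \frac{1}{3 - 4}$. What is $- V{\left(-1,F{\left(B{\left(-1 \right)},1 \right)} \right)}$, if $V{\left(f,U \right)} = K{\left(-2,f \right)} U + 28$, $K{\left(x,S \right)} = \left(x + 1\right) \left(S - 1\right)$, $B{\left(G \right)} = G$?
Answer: $-26$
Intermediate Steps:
$K{\left(x,S \right)} = \left(1 + x\right) \left(-1 + S\right)$
$F{\left(a,j \right)} = -1$ ($F{\left(a,j \right)} = \frac{1}{-1} = -1$)
$V{\left(f,U \right)} = 28 + U \left(1 - f\right)$ ($V{\left(f,U \right)} = \left(-1 + f - -2 + f \left(-2\right)\right) U + 28 = \left(-1 + f + 2 - 2 f\right) U + 28 = \left(1 - f\right) U + 28 = U \left(1 - f\right) + 28 = 28 + U \left(1 - f\right)$)
$- V{\left(-1,F{\left(B{\left(-1 \right)},1 \right)} \right)} = - (28 - \left(1 - -1\right)) = - (28 - \left(1 + 1\right)) = - (28 - 2) = \left(-1\right) 26 = -26$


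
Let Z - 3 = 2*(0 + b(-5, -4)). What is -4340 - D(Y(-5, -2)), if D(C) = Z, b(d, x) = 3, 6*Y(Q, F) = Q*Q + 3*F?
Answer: -4349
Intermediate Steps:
Y(Q, F) = F/2 + Q²/6 (Y(Q, F) = (Q*Q + 3*F)/6 = (Q² + 3*F)/6 = F/2 + Q²/6)
Z = 9 (Z = 3 + 2*(0 + 3) = 3 + 2*3 = 3 + 6 = 9)
D(C) = 9
-4340 - D(Y(-5, -2)) = -4340 - 1*9 = -4340 - 9 = -4349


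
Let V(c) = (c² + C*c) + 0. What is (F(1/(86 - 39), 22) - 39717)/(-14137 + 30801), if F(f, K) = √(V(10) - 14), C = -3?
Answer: -39717/16664 + √14/8332 ≈ -2.3830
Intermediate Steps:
V(c) = c² - 3*c (V(c) = (c² - 3*c) + 0 = c² - 3*c)
F(f, K) = 2*√14 (F(f, K) = √(10*(-3 + 10) - 14) = √(10*7 - 14) = √(70 - 14) = √56 = 2*√14)
(F(1/(86 - 39), 22) - 39717)/(-14137 + 30801) = (2*√14 - 39717)/(-14137 + 30801) = (-39717 + 2*√14)/16664 = (-39717 + 2*√14)*(1/16664) = -39717/16664 + √14/8332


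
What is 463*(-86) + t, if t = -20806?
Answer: -60624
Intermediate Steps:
463*(-86) + t = 463*(-86) - 20806 = -39818 - 20806 = -60624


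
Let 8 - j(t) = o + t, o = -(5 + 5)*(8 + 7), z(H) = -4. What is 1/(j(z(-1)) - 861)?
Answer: -1/699 ≈ -0.0014306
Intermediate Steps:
o = -150 (o = -10*15 = -1*150 = -150)
j(t) = 158 - t (j(t) = 8 - (-150 + t) = 8 + (150 - t) = 158 - t)
1/(j(z(-1)) - 861) = 1/((158 - 1*(-4)) - 861) = 1/((158 + 4) - 861) = 1/(162 - 861) = 1/(-699) = -1/699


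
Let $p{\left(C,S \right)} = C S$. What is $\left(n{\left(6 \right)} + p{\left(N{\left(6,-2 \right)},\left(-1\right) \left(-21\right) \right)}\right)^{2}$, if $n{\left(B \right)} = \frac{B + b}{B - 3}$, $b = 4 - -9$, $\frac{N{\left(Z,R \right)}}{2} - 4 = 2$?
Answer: $\frac{600625}{9} \approx 66736.0$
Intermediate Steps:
$N{\left(Z,R \right)} = 12$ ($N{\left(Z,R \right)} = 8 + 2 \cdot 2 = 8 + 4 = 12$)
$b = 13$ ($b = 4 + 9 = 13$)
$n{\left(B \right)} = \frac{13 + B}{-3 + B}$ ($n{\left(B \right)} = \frac{B + 13}{B - 3} = \frac{13 + B}{-3 + B}$)
$\left(n{\left(6 \right)} + p{\left(N{\left(6,-2 \right)},\left(-1\right) \left(-21\right) \right)}\right)^{2} = \left(\frac{13 + 6}{-3 + 6} + 12 \left(\left(-1\right) \left(-21\right)\right)\right)^{2} = \left(\frac{1}{3} \cdot 19 + 12 \cdot 21\right)^{2} = \left(\frac{1}{3} \cdot 19 + 252\right)^{2} = \left(\frac{19}{3} + 252\right)^{2} = \left(\frac{775}{3}\right)^{2} = \frac{600625}{9}$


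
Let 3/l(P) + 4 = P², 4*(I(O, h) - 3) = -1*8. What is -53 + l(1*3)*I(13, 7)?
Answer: -262/5 ≈ -52.400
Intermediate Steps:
I(O, h) = 1 (I(O, h) = 3 + (-1*8)/4 = 3 + (¼)*(-8) = 3 - 2 = 1)
l(P) = 3/(-4 + P²)
-53 + l(1*3)*I(13, 7) = -53 + (3/(-4 + (1*3)²))*1 = -53 + (3/(-4 + 3²))*1 = -53 + (3/(-4 + 9))*1 = -53 + (3/5)*1 = -53 + (3*(⅕))*1 = -53 + (⅗)*1 = -53 + ⅗ = -262/5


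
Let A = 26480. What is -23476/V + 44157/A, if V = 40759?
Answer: 1178150683/1079298320 ≈ 1.0916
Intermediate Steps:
-23476/V + 44157/A = -23476/40759 + 44157/26480 = 1178150683/1079298320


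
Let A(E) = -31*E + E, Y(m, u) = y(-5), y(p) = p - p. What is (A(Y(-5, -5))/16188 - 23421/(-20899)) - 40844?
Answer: -853575335/20899 ≈ -40843.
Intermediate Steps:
y(p) = 0
Y(m, u) = 0
A(E) = -30*E
(A(Y(-5, -5))/16188 - 23421/(-20899)) - 40844 = (-30*0/16188 - 23421/(-20899)) - 40844 = (0*(1/16188) - 23421*(-1/20899)) - 40844 = (0 + 23421/20899) - 40844 = 23421/20899 - 40844 = -853575335/20899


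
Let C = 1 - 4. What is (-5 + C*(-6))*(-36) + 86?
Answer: -382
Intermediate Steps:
C = -3
(-5 + C*(-6))*(-36) + 86 = (-5 - 3*(-6))*(-36) + 86 = (-5 + 18)*(-36) + 86 = 13*(-36) + 86 = -468 + 86 = -382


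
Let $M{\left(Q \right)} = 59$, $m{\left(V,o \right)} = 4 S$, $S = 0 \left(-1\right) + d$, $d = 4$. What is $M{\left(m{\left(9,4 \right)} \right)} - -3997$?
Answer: $4056$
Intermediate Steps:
$S = 4$ ($S = 0 \left(-1\right) + 4 = 0 + 4 = 4$)
$m{\left(V,o \right)} = 16$ ($m{\left(V,o \right)} = 4 \cdot 4 = 16$)
$M{\left(m{\left(9,4 \right)} \right)} - -3997 = 59 - -3997 = 59 + 3997 = 4056$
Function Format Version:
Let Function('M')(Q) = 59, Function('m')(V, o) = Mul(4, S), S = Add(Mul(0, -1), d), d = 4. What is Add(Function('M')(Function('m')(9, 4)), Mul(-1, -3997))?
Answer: 4056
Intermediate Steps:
S = 4 (S = Add(Mul(0, -1), 4) = Add(0, 4) = 4)
Function('m')(V, o) = 16 (Function('m')(V, o) = Mul(4, 4) = 16)
Add(Function('M')(Function('m')(9, 4)), Mul(-1, -3997)) = Add(59, Mul(-1, -3997)) = Add(59, 3997) = 4056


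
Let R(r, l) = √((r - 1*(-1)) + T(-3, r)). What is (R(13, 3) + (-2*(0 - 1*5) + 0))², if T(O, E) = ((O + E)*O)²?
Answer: (10 + √914)² ≈ 1618.6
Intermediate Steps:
T(O, E) = O²*(E + O)² (T(O, E) = ((E + O)*O)² = (O*(E + O))² = O²*(E + O)²)
R(r, l) = √(1 + r + 9*(-3 + r)²) (R(r, l) = √((r - 1*(-1)) + (-3)²*(r - 3)²) = √((r + 1) + 9*(-3 + r)²) = √((1 + r) + 9*(-3 + r)²) = √(1 + r + 9*(-3 + r)²))
(R(13, 3) + (-2*(0 - 1*5) + 0))² = (√(1 + 13 + 9*(-3 + 13)²) + (-2*(0 - 1*5) + 0))² = (√(1 + 13 + 9*10²) + (-2*(0 - 5) + 0))² = (√(1 + 13 + 9*100) + (-2*(-5) + 0))² = (√(1 + 13 + 900) + (10 + 0))² = (√914 + 10)² = (10 + √914)²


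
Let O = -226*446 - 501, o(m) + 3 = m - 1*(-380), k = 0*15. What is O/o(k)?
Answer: -3493/13 ≈ -268.69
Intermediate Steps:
k = 0
o(m) = 377 + m (o(m) = -3 + (m - 1*(-380)) = -3 + (m + 380) = -3 + (380 + m) = 377 + m)
O = -101297 (O = -100796 - 501 = -101297)
O/o(k) = -101297/(377 + 0) = -101297/377 = -101297*1/377 = -3493/13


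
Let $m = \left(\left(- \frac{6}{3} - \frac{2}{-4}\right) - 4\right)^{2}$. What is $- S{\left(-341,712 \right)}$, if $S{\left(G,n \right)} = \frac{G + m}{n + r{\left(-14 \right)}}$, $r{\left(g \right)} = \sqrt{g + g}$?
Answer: $\frac{110627}{253486} - \frac{1243 i \sqrt{7}}{1013944} \approx 0.43642 - 0.0032434 i$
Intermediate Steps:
$r{\left(g \right)} = \sqrt{2} \sqrt{g}$ ($r{\left(g \right)} = \sqrt{2 g} = \sqrt{2} \sqrt{g}$)
$m = \frac{121}{4}$ ($m = \left(\left(\left(-6\right) \frac{1}{3} - - \frac{1}{2}\right) - 4\right)^{2} = \left(\left(-2 + \frac{1}{2}\right) - 4\right)^{2} = \left(- \frac{3}{2} - 4\right)^{2} = \left(- \frac{11}{2}\right)^{2} = \frac{121}{4} \approx 30.25$)
$S{\left(G,n \right)} = \frac{\frac{121}{4} + G}{n + 2 i \sqrt{7}}$ ($S{\left(G,n \right)} = \frac{G + \frac{121}{4}}{n + \sqrt{2} \sqrt{-14}} = \frac{\frac{121}{4} + G}{n + \sqrt{2} i \sqrt{14}} = \frac{\frac{121}{4} + G}{n + 2 i \sqrt{7}}$)
$- S{\left(-341,712 \right)} = - \frac{\frac{121}{4} - 341}{712 + 2 i \sqrt{7}} = - \frac{-1243}{\left(712 + 2 i \sqrt{7}\right) 4} = - \frac{-1243}{4 \left(712 + 2 i \sqrt{7}\right)} = \frac{1243}{4 \left(712 + 2 i \sqrt{7}\right)}$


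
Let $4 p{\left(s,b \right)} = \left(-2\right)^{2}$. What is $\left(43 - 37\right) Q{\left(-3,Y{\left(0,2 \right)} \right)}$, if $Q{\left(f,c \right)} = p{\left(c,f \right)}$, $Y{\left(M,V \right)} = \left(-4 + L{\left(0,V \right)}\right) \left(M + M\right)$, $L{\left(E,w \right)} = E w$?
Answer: $6$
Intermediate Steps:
$p{\left(s,b \right)} = 1$ ($p{\left(s,b \right)} = \frac{\left(-2\right)^{2}}{4} = \frac{1}{4} \cdot 4 = 1$)
$Y{\left(M,V \right)} = - 8 M$ ($Y{\left(M,V \right)} = \left(-4 + 0 V\right) \left(M + M\right) = \left(-4 + 0\right) 2 M = - 4 \cdot 2 M = - 8 M$)
$Q{\left(f,c \right)} = 1$
$\left(43 - 37\right) Q{\left(-3,Y{\left(0,2 \right)} \right)} = \left(43 - 37\right) 1 = 6 \cdot 1 = 6$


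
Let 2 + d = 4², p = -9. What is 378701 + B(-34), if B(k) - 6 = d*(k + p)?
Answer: 378105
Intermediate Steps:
d = 14 (d = -2 + 4² = -2 + 16 = 14)
B(k) = -120 + 14*k (B(k) = 6 + 14*(k - 9) = 6 + 14*(-9 + k) = 6 + (-126 + 14*k) = -120 + 14*k)
378701 + B(-34) = 378701 + (-120 + 14*(-34)) = 378701 + (-120 - 476) = 378701 - 596 = 378105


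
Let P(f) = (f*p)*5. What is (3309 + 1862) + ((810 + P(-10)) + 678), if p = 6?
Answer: 6359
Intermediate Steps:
P(f) = 30*f (P(f) = (f*6)*5 = (6*f)*5 = 30*f)
(3309 + 1862) + ((810 + P(-10)) + 678) = (3309 + 1862) + ((810 + 30*(-10)) + 678) = 5171 + ((810 - 300) + 678) = 5171 + (510 + 678) = 5171 + 1188 = 6359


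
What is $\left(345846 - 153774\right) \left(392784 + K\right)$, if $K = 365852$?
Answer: $145712733792$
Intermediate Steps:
$\left(345846 - 153774\right) \left(392784 + K\right) = \left(345846 - 153774\right) \left(392784 + 365852\right) = 192072 \cdot 758636 = 145712733792$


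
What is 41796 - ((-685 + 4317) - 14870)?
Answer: 53034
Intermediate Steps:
41796 - ((-685 + 4317) - 14870) = 41796 - (3632 - 14870) = 41796 - 1*(-11238) = 41796 + 11238 = 53034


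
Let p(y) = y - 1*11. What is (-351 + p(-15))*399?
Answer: -150423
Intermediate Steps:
p(y) = -11 + y (p(y) = y - 11 = -11 + y)
(-351 + p(-15))*399 = (-351 + (-11 - 15))*399 = (-351 - 26)*399 = -377*399 = -150423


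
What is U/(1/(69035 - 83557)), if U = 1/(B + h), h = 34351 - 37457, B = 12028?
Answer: -7261/4461 ≈ -1.6277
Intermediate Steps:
h = -3106
U = 1/8922 (U = 1/(12028 - 3106) = 1/8922 ≈ 0.00011208)
U/(1/(69035 - 83557)) = 1/(8922*(1/(69035 - 83557))) = 1/(8922*(1/(-14522))) = 1/(8922*(-1/14522)) = (1/8922)*(-14522) = -7261/4461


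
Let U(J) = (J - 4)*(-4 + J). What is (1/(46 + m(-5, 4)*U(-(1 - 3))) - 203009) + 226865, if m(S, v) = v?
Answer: 1479073/62 ≈ 23856.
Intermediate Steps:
U(J) = (-4 + J)**2 (U(J) = (-4 + J)*(-4 + J) = (-4 + J)**2)
(1/(46 + m(-5, 4)*U(-(1 - 3))) - 203009) + 226865 = (1/(46 + 4*(-4 - (1 - 3))**2) - 203009) + 226865 = (1/(46 + 4*(-4 - 1*(-2))**2) - 203009) + 226865 = (1/(46 + 4*(-4 + 2)**2) - 203009) + 226865 = (1/(46 + 4*(-2)**2) - 203009) + 226865 = (1/(46 + 4*4) - 203009) + 226865 = (1/(46 + 16) - 203009) + 226865 = (1/62 - 203009) + 226865 = -12586557/62 + 226865 = 1479073/62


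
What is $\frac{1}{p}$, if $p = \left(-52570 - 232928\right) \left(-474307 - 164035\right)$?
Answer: $\frac{1}{182245364316} \approx 5.4871 \cdot 10^{-12}$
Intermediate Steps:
$p = 182245364316$ ($p = \left(-285498\right) \left(-638342\right) = 182245364316$)
$\frac{1}{p} = \frac{1}{182245364316}$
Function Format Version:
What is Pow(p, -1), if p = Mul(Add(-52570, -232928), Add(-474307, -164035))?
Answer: Rational(1, 182245364316) ≈ 5.4871e-12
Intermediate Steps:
p = 182245364316 (p = Mul(-285498, -638342) = 182245364316)
Pow(p, -1) = Pow(182245364316, -1) = Rational(1, 182245364316)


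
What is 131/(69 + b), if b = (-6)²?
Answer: 131/105 ≈ 1.2476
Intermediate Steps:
b = 36
131/(69 + b) = 131/(69 + 36) = 131/105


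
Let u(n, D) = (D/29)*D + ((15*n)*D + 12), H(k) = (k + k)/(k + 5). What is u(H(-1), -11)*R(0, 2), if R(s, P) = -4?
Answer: -11446/29 ≈ -394.69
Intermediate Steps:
H(k) = 2*k/(5 + k) (H(k) = (2*k)/(5 + k) = 2*k/(5 + k))
u(n, D) = 12 + D²/29 + 15*D*n (u(n, D) = (D*(1/29))*D + (15*D*n + 12) = (D/29)*D + (12 + 15*D*n) = D²/29 + (12 + 15*D*n) = 12 + D²/29 + 15*D*n)
u(H(-1), -11)*R(0, 2) = (12 + (1/29)*(-11)² + 15*(-11)*(2*(-1)/(5 - 1)))*(-4) = (12 + (1/29)*121 + 15*(-11)*(2*(-1)/4))*(-4) = (12 + 121/29 + 15*(-11)*(2*(-1)*(¼)))*(-4) = (12 + 121/29 + 15*(-11)*(-½))*(-4) = (12 + 121/29 + 165/2)*(-4) = (5723/58)*(-4) = -11446/29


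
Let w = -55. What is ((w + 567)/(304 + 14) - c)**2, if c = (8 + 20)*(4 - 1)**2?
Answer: 1584995344/25281 ≈ 62695.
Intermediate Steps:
c = 252 (c = 28*3**2 = 28*9 = 252)
((w + 567)/(304 + 14) - c)**2 = ((-55 + 567)/(304 + 14) - 1*252)**2 = (512/318 - 252)**2 = (512*(1/318) - 252)**2 = (256/159 - 252)**2 = (-39812/159)**2 = 1584995344/25281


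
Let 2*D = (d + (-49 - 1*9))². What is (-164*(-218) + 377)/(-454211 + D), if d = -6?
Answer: -12043/150721 ≈ -0.079903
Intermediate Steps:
D = 2048 (D = (-6 + (-49 - 1*9))²/2 = (-6 + (-49 - 9))²/2 = (-6 - 58)²/2 = (½)*(-64)² = (½)*4096 = 2048)
(-164*(-218) + 377)/(-454211 + D) = (-164*(-218) + 377)/(-454211 + 2048) = (35752 + 377)/(-452163) = 36129*(-1/452163) = -12043/150721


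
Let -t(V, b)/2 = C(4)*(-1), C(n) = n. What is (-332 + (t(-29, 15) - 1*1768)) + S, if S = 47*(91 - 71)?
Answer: -1152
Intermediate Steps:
S = 940 (S = 47*20 = 940)
t(V, b) = 8 (t(V, b) = -8*(-1) = -2*(-4) = 8)
(-332 + (t(-29, 15) - 1*1768)) + S = (-332 + (8 - 1*1768)) + 940 = (-332 + (8 - 1768)) + 940 = (-332 - 1760) + 940 = -2092 + 940 = -1152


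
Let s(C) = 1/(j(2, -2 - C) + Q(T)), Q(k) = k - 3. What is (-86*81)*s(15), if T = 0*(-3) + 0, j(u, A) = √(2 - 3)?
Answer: 10449/5 + 3483*I/5 ≈ 2089.8 + 696.6*I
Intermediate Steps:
j(u, A) = I (j(u, A) = √(-1) = I)
T = 0 (T = 0 + 0 = 0)
Q(k) = -3 + k
s(C) = (-3 - I)/10 (s(C) = 1/(I + (-3 + 0)) = 1/(I - 3) = 1/(-3 + I) = (-3 - I)/10)
(-86*81)*s(15) = (-86*81)*(-3/10 - I/10) = -6966*(-3/10 - I/10) = 10449/5 + 3483*I/5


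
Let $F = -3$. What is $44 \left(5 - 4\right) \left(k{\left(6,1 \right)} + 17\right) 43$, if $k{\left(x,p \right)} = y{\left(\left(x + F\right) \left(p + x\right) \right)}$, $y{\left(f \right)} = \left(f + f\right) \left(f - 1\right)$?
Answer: $1621444$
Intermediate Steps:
$y{\left(f \right)} = 2 f \left(-1 + f\right)$
$k{\left(x,p \right)} = 2 \left(-1 + \left(-3 + x\right) \left(p + x\right)\right) \left(-3 + x\right) \left(p + x\right)$ ($k{\left(x,p \right)} = 2 \left(x - 3\right) \left(p + x\right) \left(-1 + \left(x - 3\right) \left(p + x\right)\right) = 2 \left(-3 + x\right) \left(p + x\right) \left(-1 + \left(-3 + x\right) \left(p + x\right)\right) = 2 \left(-1 + \left(-3 + x\right) \left(p + x\right)\right) \left(-3 + x\right) \left(p + x\right)$)
$44 \left(5 - 4\right) \left(k{\left(6,1 \right)} + 17\right) 43 = 44 \left(5 - 4\right) \left(- 2 \left(6^{2} - 3 - 18 + 1 \cdot 6\right) \left(1 - 6^{2} + 3 \cdot 1 + 3 \cdot 6 - 1 \cdot 6\right) + 17\right) 43 = 44 \cdot 1 \left(- 2 \left(36 - 3 - 18 + 6\right) \left(1 - 36 + 3 + 18 - 6\right) + 17\right) 43 = 44 \cdot 1 \left(\left(-2\right) 21 \left(1 - 36 + 3 + 18 - 6\right) + 17\right) 43 = 44 \cdot 1 \left(\left(-2\right) 21 \left(-20\right) + 17\right) 43 = 44 \cdot 1 \left(840 + 17\right) 43 = 44 \cdot 1 \cdot 857 \cdot 43 = 44 \cdot 857 \cdot 43 = 37708 \cdot 43 = 1621444$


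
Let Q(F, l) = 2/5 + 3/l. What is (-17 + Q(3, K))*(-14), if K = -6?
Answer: 1197/5 ≈ 239.40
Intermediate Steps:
Q(F, l) = ⅖ + 3/l (Q(F, l) = 2*(⅕) + 3/l = ⅖ + 3/l)
(-17 + Q(3, K))*(-14) = (-17 + (⅖ + 3/(-6)))*(-14) = (-17 + (⅖ + 3*(-⅙)))*(-14) = (-17 + (⅖ - ½))*(-14) = (-17 - ⅒)*(-14) = -171/10*(-14) = 1197/5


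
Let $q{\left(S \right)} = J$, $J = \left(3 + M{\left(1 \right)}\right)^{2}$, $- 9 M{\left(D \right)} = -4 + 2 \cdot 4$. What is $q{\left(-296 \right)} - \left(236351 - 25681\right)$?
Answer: $- \frac{17063741}{81} \approx -2.1066 \cdot 10^{5}$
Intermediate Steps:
$M{\left(D \right)} = - \frac{4}{9}$ ($M{\left(D \right)} = - \frac{-4 + 2 \cdot 4}{9} = - \frac{-4 + 8}{9} = \left(- \frac{1}{9}\right) 4 = - \frac{4}{9}$)
$J = \frac{529}{81}$ ($J = \left(3 - \frac{4}{9}\right)^{2} = \left(\frac{23}{9}\right)^{2} = \frac{529}{81} \approx 6.5309$)
$q{\left(S \right)} = \frac{529}{81}$
$q{\left(-296 \right)} - \left(236351 - 25681\right) = \frac{529}{81} - \left(236351 - 25681\right) = \frac{529}{81} - 210670 = - \frac{17063741}{81}$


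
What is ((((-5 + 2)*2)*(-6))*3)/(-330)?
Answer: -18/55 ≈ -0.32727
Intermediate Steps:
((((-5 + 2)*2)*(-6))*3)/(-330) = ((-3*2*(-6))*3)*(-1/330) = (-6*(-6)*3)*(-1/330) = (36*3)*(-1/330) = 108*(-1/330) = -18/55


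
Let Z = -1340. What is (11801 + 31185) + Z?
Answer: 41646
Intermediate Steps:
(11801 + 31185) + Z = (11801 + 31185) - 1340 = 42986 - 1340 = 41646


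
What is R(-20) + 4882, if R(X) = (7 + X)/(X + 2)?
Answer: 87889/18 ≈ 4882.7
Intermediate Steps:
R(X) = (7 + X)/(2 + X)
R(-20) + 4882 = (7 - 20)/(2 - 20) + 4882 = -13/(-18) + 4882 = -1/18*(-13) + 4882 = 13/18 + 4882 = 87889/18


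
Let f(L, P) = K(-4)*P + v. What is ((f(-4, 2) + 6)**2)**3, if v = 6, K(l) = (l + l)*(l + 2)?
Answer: 7256313856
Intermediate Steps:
K(l) = 2*l*(2 + l) (K(l) = (2*l)*(2 + l) = 2*l*(2 + l))
f(L, P) = 6 + 16*P (f(L, P) = (2*(-4)*(2 - 4))*P + 6 = (2*(-4)*(-2))*P + 6 = 16*P + 6 = 6 + 16*P)
((f(-4, 2) + 6)**2)**3 = (((6 + 16*2) + 6)**2)**3 = (((6 + 32) + 6)**2)**3 = ((38 + 6)**2)**3 = (44**2)**3 = 1936**3 = 7256313856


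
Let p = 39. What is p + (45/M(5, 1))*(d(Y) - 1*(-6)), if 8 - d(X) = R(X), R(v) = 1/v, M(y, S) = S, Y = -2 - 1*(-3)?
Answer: 624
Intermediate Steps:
Y = 1 (Y = -2 + 3 = 1)
R(v) = 1/v
d(X) = 8 - 1/X
p + (45/M(5, 1))*(d(Y) - 1*(-6)) = 39 + (45/1)*((8 - 1/1) - 1*(-6)) = 39 + (45*1)*((8 - 1*1) + 6) = 39 + 45*((8 - 1) + 6) = 39 + 45*(7 + 6) = 39 + 45*13 = 39 + 585 = 624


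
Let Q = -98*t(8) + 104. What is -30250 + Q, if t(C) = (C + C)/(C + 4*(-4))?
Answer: -29950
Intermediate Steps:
t(C) = 2*C/(-16 + C) (t(C) = (2*C)/(C - 16) = (2*C)/(-16 + C) = 2*C/(-16 + C))
Q = 300 (Q = -196*8/(-16 + 8) + 104 = -196*8/(-8) + 104 = -196*8*(-1)/8 + 104 = -98*(-2) + 104 = 196 + 104 = 300)
-30250 + Q = -30250 + 300 = -29950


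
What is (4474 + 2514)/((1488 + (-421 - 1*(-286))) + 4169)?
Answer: 3494/2761 ≈ 1.2655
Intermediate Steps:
(4474 + 2514)/((1488 + (-421 - 1*(-286))) + 4169) = 6988/((1488 + (-421 + 286)) + 4169) = 6988/((1488 - 135) + 4169) = 6988/(1353 + 4169) = 6988/5522 = 6988*(1/5522) = 3494/2761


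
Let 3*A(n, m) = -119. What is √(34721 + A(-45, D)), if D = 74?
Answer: 74*√57/3 ≈ 186.23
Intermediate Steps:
A(n, m) = -119/3 (A(n, m) = (⅓)*(-119) = -119/3)
√(34721 + A(-45, D)) = √(34721 - 119/3) = √(104044/3) = 74*√57/3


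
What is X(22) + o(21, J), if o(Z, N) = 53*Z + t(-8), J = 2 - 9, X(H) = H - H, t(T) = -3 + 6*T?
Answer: 1062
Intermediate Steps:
X(H) = 0
J = -7
o(Z, N) = -51 + 53*Z (o(Z, N) = 53*Z + (-3 + 6*(-8)) = 53*Z + (-3 - 48) = 53*Z - 51 = -51 + 53*Z)
X(22) + o(21, J) = 0 + (-51 + 53*21) = 0 + (-51 + 1113) = 0 + 1062 = 1062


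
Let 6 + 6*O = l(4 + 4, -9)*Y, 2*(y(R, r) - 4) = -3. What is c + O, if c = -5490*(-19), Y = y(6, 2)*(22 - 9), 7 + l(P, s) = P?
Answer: 1251773/12 ≈ 1.0431e+5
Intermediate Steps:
y(R, r) = 5/2 (y(R, r) = 4 + (½)*(-3) = 4 - 3/2 = 5/2)
l(P, s) = -7 + P
Y = 65/2 (Y = 5*(22 - 9)/2 = (5/2)*13 = 65/2 ≈ 32.500)
c = 104310
O = 53/12 (O = -1 + ((-7 + (4 + 4))*(65/2))/6 = -1 + ((-7 + 8)*(65/2))/6 = -1 + (1*(65/2))/6 = -1 + (⅙)*(65/2) = -1 + 65/12 = 53/12 ≈ 4.4167)
c + O = 104310 + 53/12 = 1251773/12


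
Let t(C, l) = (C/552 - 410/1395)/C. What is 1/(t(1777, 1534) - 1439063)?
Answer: -91224072/131277186574363 ≈ -6.9490e-7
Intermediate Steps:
t(C, l) = (-82/279 + C/552)/C (t(C, l) = (C*(1/552) - 410*1/1395)/C = (C/552 - 82/279)/C = (-82/279 + C/552)/C)
1/(t(1777, 1534) - 1439063) = 1/((1/51336)*(-15088 + 93*1777)/1777 - 1439063) = 1/((1/51336)*(1/1777)*(-15088 + 165261) - 1439063) = 1/((1/51336)*(1/1777)*150173 - 1439063) = 1/(150173/91224072 - 1439063) = 1/(-131277186574363/91224072) = -91224072/131277186574363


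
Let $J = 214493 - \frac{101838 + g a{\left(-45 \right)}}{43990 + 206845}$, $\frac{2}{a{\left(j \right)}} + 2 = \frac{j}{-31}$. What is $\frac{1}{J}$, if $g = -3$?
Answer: $\frac{4264195}{914638246703} \approx 4.6622 \cdot 10^{-6}$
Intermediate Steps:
$a{\left(j \right)} = \frac{2}{-2 - \frac{j}{31}}$ ($a{\left(j \right)} = \frac{2}{-2 + \frac{j}{-31}} = \frac{2}{-2 + j \left(- \frac{1}{31}\right)} = \frac{2}{-2 - \frac{j}{31}}$)
$J = \frac{914638246703}{4264195}$ ($J = 214493 - \frac{101838 - 3 \left(- \frac{62}{62 - 45}\right)}{43990 + 206845} = 214493 - \frac{101838 - 3 \left(- \frac{62}{17}\right)}{250835} = 214493 - \left(101838 - 3 \left(\left(-62\right) \frac{1}{17}\right)\right) \frac{1}{250835} = 214493 - \left(101838 - - \frac{186}{17}\right) \frac{1}{250835} = 214493 - \left(101838 + \frac{186}{17}\right) \frac{1}{250835} = 214493 - \frac{1731432}{17} \cdot \frac{1}{250835} = 214493 - \frac{1731432}{4264195} = \frac{914638246703}{4264195} \approx 2.1449 \cdot 10^{5}$)
$\frac{1}{J} = \frac{1}{\frac{914638246703}{4264195}} = \frac{4264195}{914638246703}$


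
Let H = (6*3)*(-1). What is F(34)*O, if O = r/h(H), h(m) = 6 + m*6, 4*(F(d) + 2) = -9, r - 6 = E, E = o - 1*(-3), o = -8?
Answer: 1/24 ≈ 0.041667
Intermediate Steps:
H = -18 (H = 18*(-1) = -18)
E = -5 (E = -8 - 1*(-3) = -8 + 3 = -5)
r = 1 (r = 6 - 5 = 1)
F(d) = -17/4 (F(d) = -2 + (¼)*(-9) = -2 - 9/4 = -17/4)
h(m) = 6 + 6*m
O = -1/102 (O = 1/(6 + 6*(-18)) = 1/(6 - 108) = 1/(-102) = 1*(-1/102) = -1/102 ≈ -0.0098039)
F(34)*O = -17/4*(-1/102) = 1/24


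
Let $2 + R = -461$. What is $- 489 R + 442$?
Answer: $226849$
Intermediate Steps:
$R = -463$ ($R = -2 - 461 = -463$)
$- 489 R + 442 = \left(-489\right) \left(-463\right) + 442 = 226407 + 442 = 226849$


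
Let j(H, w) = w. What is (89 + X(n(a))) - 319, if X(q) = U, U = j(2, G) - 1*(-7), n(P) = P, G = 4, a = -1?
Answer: -219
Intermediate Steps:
U = 11 (U = 4 - 1*(-7) = 4 + 7 = 11)
X(q) = 11
(89 + X(n(a))) - 319 = (89 + 11) - 319 = 100 - 319 = -219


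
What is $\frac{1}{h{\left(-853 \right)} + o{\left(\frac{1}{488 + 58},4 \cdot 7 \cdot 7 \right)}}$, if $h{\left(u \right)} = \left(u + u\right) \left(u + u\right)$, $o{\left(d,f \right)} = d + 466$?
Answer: $\frac{546}{1589352493} \approx 3.4354 \cdot 10^{-7}$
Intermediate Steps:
$o{\left(d,f \right)} = 466 + d$
$h{\left(u \right)} = 4 u^{2}$ ($h{\left(u \right)} = 2 u 2 u = 4 u^{2}$)
$\frac{1}{h{\left(-853 \right)} + o{\left(\frac{1}{488 + 58},4 \cdot 7 \cdot 7 \right)}} = \frac{1}{4 \left(-853\right)^{2} + \left(466 + \frac{1}{488 + 58}\right)} = \frac{1}{4 \cdot 727609 + \left(466 + \frac{1}{546}\right)} = \frac{1}{2910436 + \left(466 + \frac{1}{546}\right)} = \frac{1}{2910436 + \frac{254437}{546}} = \frac{1}{\frac{1589352493}{546}} = \frac{546}{1589352493}$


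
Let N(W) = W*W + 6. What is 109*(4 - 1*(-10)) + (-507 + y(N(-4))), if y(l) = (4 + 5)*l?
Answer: 1217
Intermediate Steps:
N(W) = 6 + W² (N(W) = W² + 6 = 6 + W²)
y(l) = 9*l
109*(4 - 1*(-10)) + (-507 + y(N(-4))) = 109*(4 - 1*(-10)) + (-507 + 9*(6 + (-4)²)) = 109*(4 + 10) + (-507 + 9*(6 + 16)) = 109*14 + (-507 + 9*22) = 1526 + (-507 + 198) = 1526 - 309 = 1217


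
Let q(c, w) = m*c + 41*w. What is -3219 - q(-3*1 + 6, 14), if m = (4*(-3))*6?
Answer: -3577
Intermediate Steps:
m = -72 (m = -12*6 = -72)
q(c, w) = -72*c + 41*w
-3219 - q(-3*1 + 6, 14) = -3219 - (-72*(-3*1 + 6) + 41*14) = -3219 - (-72*(-3 + 6) + 574) = -3219 - (-72*3 + 574) = -3219 - (-216 + 574) = -3219 - 1*358 = -3219 - 358 = -3577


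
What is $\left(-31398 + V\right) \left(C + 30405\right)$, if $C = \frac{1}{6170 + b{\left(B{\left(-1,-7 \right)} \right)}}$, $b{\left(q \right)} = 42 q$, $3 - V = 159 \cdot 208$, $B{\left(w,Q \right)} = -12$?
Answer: $- \frac{11106035083377}{5666} \approx -1.9601 \cdot 10^{9}$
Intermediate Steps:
$V = -33069$ ($V = 3 - 159 \cdot 208 = 3 - 33072 = -33069$)
$C = \frac{1}{5666}$ ($C = \frac{1}{6170 + 42 \left(-12\right)} = \frac{1}{6170 - 504} = \frac{1}{5666} \approx 0.00017649$)
$\left(-31398 + V\right) \left(C + 30405\right) = \left(-31398 - 33069\right) \left(\frac{1}{5666} + 30405\right) = \left(-64467\right) \frac{172274731}{5666} = - \frac{11106035083377}{5666}$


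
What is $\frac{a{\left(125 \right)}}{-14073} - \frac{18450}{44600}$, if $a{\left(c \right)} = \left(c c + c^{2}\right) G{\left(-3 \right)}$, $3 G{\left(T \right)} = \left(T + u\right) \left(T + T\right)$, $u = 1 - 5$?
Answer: $- \frac{395442937}{12553116} \approx -31.502$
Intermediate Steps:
$u = -4$
$G{\left(T \right)} = \frac{2 T \left(-4 + T\right)}{3}$ ($G{\left(T \right)} = \frac{\left(T - 4\right) \left(T + T\right)}{3} = \frac{\left(-4 + T\right) 2 T}{3} = \frac{2 T \left(-4 + T\right)}{3}$)
$a{\left(c \right)} = 28 c^{2}$ ($a{\left(c \right)} = \left(c c + c^{2}\right) \frac{2}{3} \left(-3\right) \left(-4 - 3\right) = \left(c^{2} + c^{2}\right) \frac{2}{3} \left(-3\right) \left(-7\right) = 2 c^{2} \cdot 14 = 28 c^{2}$)
$\frac{a{\left(125 \right)}}{-14073} - \frac{18450}{44600} = \frac{28 \cdot 125^{2}}{-14073} - \frac{18450}{44600} = 28 \cdot 15625 \left(- \frac{1}{14073}\right) - \frac{369}{892} = 437500 \left(- \frac{1}{14073}\right) - \frac{369}{892} = - \frac{437500}{14073} - \frac{369}{892} = - \frac{395442937}{12553116}$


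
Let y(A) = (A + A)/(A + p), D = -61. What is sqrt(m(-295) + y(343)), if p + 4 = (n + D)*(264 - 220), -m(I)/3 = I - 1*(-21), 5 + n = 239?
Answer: 2*sqrt(12992745002)/7951 ≈ 28.672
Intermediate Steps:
n = 234 (n = -5 + 239 = 234)
m(I) = -63 - 3*I (m(I) = -3*(I - 1*(-21)) = -3*(I + 21) = -3*(21 + I) = -63 - 3*I)
p = 7608 (p = -4 + (234 - 61)*(264 - 220) = -4 + 173*44 = -4 + 7612 = 7608)
y(A) = 2*A/(7608 + A) (y(A) = (A + A)/(A + 7608) = (2*A)/(7608 + A) = 2*A/(7608 + A))
sqrt(m(-295) + y(343)) = sqrt((-63 - 3*(-295)) + 2*343/(7608 + 343)) = sqrt((-63 + 885) + 2*343/7951) = sqrt(822 + 2*343*(1/7951)) = sqrt(822 + 686/7951) = sqrt(6536408/7951) = 2*sqrt(12992745002)/7951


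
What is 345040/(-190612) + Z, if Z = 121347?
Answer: 5782462331/47653 ≈ 1.2135e+5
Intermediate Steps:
345040/(-190612) + Z = 345040/(-190612) + 121347 = 345040*(-1/190612) + 121347 = -86260/47653 + 121347 = 5782462331/47653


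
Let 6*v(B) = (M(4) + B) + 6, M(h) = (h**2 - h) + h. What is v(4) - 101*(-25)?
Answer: 7588/3 ≈ 2529.3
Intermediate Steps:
M(h) = h**2
v(B) = 11/3 + B/6 (v(B) = ((4**2 + B) + 6)/6 = ((16 + B) + 6)/6 = (22 + B)/6 = 11/3 + B/6)
v(4) - 101*(-25) = (11/3 + (1/6)*4) - 101*(-25) = (11/3 + 2/3) + 2525 = 13/3 + 2525 = 7588/3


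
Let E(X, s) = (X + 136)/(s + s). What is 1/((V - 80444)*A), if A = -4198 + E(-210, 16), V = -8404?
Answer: 1/373189365 ≈ 2.6796e-9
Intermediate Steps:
E(X, s) = (136 + X)/(2*s) (E(X, s) = (136 + X)/((2*s)) = (136 + X)*(1/(2*s)) = (136 + X)/(2*s))
A = -67205/16 (A = -4198 + (½)*(136 - 210)/16 = -4198 + (½)*(1/16)*(-74) = -4198 - 37/16 = -67205/16 ≈ -4200.3)
1/((V - 80444)*A) = 1/((-8404 - 80444)*(-67205/16)) = -16/67205/(-88848) = -1/88848*(-16/67205) = 1/373189365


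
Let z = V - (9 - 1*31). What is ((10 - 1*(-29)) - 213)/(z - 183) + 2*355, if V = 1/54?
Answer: 6181426/8693 ≈ 711.08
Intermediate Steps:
V = 1/54 ≈ 0.018519
z = 1189/54 (z = 1/54 - (9 - 1*31) = 1/54 - (9 - 31) = 1/54 - 1*(-22) = 1/54 + 22 = 1189/54 ≈ 22.019)
((10 - 1*(-29)) - 213)/(z - 183) + 2*355 = ((10 - 1*(-29)) - 213)/(1189/54 - 183) + 2*355 = ((10 + 29) - 213)/(-8693/54) + 710 = (39 - 213)*(-54/8693) + 710 = -174*(-54/8693) + 710 = 9396/8693 + 710 = 6181426/8693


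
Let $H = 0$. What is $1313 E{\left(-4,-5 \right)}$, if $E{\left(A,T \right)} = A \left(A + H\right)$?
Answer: $21008$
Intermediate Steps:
$E{\left(A,T \right)} = A^{2}$ ($E{\left(A,T \right)} = A \left(A + 0\right) = A A = A^{2}$)
$1313 E{\left(-4,-5 \right)} = 1313 \left(-4\right)^{2} = 1313 \cdot 16 = 21008$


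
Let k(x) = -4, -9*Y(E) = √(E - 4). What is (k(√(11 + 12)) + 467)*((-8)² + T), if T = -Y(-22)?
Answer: 29632 + 463*I*√26/9 ≈ 29632.0 + 262.32*I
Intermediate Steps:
Y(E) = -√(-4 + E)/9 (Y(E) = -√(E - 4)/9 = -√(-4 + E)/9)
T = I*√26/9 (T = -(-1)*√(-4 - 22)/9 = -(-1)*√(-26)/9 = -(-1)*I*√26/9 = I*√26/9 ≈ 0.56656*I)
(k(√(11 + 12)) + 467)*((-8)² + T) = (-4 + 467)*((-8)² + I*√26/9) = 463*(64 + I*√26/9) = 29632 + 463*I*√26/9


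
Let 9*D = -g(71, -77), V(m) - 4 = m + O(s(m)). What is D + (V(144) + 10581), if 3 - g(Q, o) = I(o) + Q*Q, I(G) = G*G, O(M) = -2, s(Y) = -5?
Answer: 107510/9 ≈ 11946.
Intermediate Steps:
I(G) = G²
g(Q, o) = 3 - Q² - o² (g(Q, o) = 3 - (o² + Q*Q) = 3 - (o² + Q²) = 3 - (Q² + o²) = 3 + (-Q² - o²) = 3 - Q² - o²)
V(m) = 2 + m (V(m) = 4 + (m - 2) = 4 + (-2 + m) = 2 + m)
D = 10967/9 (D = (-(3 - 1*71² - 1*(-77)²))/9 = (-(3 - 1*5041 - 1*5929))/9 = (-(3 - 5041 - 5929))/9 = (-1*(-10967))/9 = (⅑)*10967 = 10967/9 ≈ 1218.6)
D + (V(144) + 10581) = 10967/9 + ((2 + 144) + 10581) = 10967/9 + (146 + 10581) = 10967/9 + 10727 = 107510/9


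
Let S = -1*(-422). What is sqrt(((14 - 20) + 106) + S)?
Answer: 3*sqrt(58) ≈ 22.847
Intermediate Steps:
S = 422
sqrt(((14 - 20) + 106) + S) = sqrt(((14 - 20) + 106) + 422) = sqrt((-6 + 106) + 422) = sqrt(100 + 422) = sqrt(522) = 3*sqrt(58)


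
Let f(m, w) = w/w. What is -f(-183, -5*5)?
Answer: -1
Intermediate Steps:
f(m, w) = 1
-f(-183, -5*5) = -1*1 = -1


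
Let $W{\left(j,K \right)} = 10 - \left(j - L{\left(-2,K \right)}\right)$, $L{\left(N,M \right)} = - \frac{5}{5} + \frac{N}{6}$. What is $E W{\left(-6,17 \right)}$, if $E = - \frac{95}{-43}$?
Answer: $\frac{4180}{129} \approx 32.403$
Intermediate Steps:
$L{\left(N,M \right)} = -1 + \frac{N}{6}$ ($L{\left(N,M \right)} = \left(-5\right) \frac{1}{5} + N \frac{1}{6} = -1 + \frac{N}{6}$)
$E = \frac{95}{43}$ ($E = \left(-95\right) \left(- \frac{1}{43}\right) = \frac{95}{43} \approx 2.2093$)
$W{\left(j,K \right)} = \frac{26}{3} - j$ ($W{\left(j,K \right)} = 10 - \left(\frac{4}{3} + j\right) = \frac{26}{3} - j$)
$E W{\left(-6,17 \right)} = \frac{95 \left(\frac{26}{3} - -6\right)}{43} = \frac{95 \left(\frac{26}{3} + 6\right)}{43} = \frac{95}{43} \cdot \frac{44}{3} = \frac{4180}{129}$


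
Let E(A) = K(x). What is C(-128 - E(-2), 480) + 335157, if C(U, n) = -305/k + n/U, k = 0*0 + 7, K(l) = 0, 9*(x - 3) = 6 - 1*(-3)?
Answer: 9383071/28 ≈ 3.3511e+5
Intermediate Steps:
x = 4 (x = 3 + (6 - 1*(-3))/9 = 3 + (6 + 3)/9 = 3 + (1/9)*9 = 3 + 1 = 4)
E(A) = 0
k = 7 (k = 0 + 7 = 7)
C(U, n) = -305/7 + n/U
C(-128 - E(-2), 480) + 335157 = (-305/7 + 480/(-128 - 1*0)) + 335157 = (-305/7 + 480/(-128 + 0)) + 335157 = (-305/7 + 480/(-128)) + 335157 = (-305/7 + 480*(-1/128)) + 335157 = (-305/7 - 15/4) + 335157 = -1325/28 + 335157 = 9383071/28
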